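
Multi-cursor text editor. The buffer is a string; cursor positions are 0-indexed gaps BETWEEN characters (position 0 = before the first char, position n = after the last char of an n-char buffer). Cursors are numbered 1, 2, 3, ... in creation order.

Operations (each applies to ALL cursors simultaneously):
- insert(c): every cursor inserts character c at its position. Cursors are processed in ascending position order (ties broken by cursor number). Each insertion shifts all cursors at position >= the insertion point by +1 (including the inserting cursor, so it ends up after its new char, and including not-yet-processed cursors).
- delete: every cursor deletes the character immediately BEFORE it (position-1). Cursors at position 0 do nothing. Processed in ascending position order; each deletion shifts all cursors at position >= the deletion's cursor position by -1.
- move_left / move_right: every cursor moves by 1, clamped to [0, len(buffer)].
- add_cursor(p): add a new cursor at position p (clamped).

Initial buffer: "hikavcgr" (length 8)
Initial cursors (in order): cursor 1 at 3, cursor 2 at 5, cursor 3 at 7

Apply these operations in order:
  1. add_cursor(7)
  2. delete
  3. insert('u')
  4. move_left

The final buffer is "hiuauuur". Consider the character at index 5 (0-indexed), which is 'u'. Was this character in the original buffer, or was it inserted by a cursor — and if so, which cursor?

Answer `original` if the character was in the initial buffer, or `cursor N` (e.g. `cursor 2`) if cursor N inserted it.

Answer: cursor 3

Derivation:
After op 1 (add_cursor(7)): buffer="hikavcgr" (len 8), cursors c1@3 c2@5 c3@7 c4@7, authorship ........
After op 2 (delete): buffer="hiar" (len 4), cursors c1@2 c2@3 c3@3 c4@3, authorship ....
After op 3 (insert('u')): buffer="hiuauuur" (len 8), cursors c1@3 c2@7 c3@7 c4@7, authorship ..1.234.
After op 4 (move_left): buffer="hiuauuur" (len 8), cursors c1@2 c2@6 c3@6 c4@6, authorship ..1.234.
Authorship (.=original, N=cursor N): . . 1 . 2 3 4 .
Index 5: author = 3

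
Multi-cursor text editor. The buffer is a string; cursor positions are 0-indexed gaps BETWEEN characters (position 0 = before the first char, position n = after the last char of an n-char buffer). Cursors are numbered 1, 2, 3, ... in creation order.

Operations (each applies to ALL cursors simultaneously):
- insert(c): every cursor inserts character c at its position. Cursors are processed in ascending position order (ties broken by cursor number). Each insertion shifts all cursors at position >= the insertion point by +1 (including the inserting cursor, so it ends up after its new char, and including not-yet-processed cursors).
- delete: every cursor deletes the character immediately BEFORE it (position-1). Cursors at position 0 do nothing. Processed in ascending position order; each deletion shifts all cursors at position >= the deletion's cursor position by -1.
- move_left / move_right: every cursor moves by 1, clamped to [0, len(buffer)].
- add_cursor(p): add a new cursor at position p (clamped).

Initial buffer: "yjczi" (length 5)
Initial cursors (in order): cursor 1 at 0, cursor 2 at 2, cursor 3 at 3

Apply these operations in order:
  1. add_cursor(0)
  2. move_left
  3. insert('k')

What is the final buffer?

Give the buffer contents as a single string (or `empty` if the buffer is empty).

After op 1 (add_cursor(0)): buffer="yjczi" (len 5), cursors c1@0 c4@0 c2@2 c3@3, authorship .....
After op 2 (move_left): buffer="yjczi" (len 5), cursors c1@0 c4@0 c2@1 c3@2, authorship .....
After op 3 (insert('k')): buffer="kkykjkczi" (len 9), cursors c1@2 c4@2 c2@4 c3@6, authorship 14.2.3...

Answer: kkykjkczi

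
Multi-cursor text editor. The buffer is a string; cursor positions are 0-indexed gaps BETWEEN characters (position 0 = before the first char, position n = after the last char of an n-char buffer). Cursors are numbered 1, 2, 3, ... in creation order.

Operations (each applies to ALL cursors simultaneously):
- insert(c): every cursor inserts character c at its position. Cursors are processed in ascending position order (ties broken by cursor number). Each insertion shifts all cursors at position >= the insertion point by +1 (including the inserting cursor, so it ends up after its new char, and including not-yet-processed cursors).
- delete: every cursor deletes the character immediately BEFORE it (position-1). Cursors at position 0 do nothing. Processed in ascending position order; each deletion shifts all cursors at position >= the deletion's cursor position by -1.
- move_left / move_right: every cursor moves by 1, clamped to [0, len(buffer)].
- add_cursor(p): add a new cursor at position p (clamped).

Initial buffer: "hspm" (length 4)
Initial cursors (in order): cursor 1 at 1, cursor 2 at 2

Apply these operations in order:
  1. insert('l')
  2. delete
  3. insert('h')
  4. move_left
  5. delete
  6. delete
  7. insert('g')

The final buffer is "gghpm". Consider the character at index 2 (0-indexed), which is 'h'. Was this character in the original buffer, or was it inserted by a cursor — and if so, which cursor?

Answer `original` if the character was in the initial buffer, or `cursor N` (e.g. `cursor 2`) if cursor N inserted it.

After op 1 (insert('l')): buffer="hlslpm" (len 6), cursors c1@2 c2@4, authorship .1.2..
After op 2 (delete): buffer="hspm" (len 4), cursors c1@1 c2@2, authorship ....
After op 3 (insert('h')): buffer="hhshpm" (len 6), cursors c1@2 c2@4, authorship .1.2..
After op 4 (move_left): buffer="hhshpm" (len 6), cursors c1@1 c2@3, authorship .1.2..
After op 5 (delete): buffer="hhpm" (len 4), cursors c1@0 c2@1, authorship 12..
After op 6 (delete): buffer="hpm" (len 3), cursors c1@0 c2@0, authorship 2..
After op 7 (insert('g')): buffer="gghpm" (len 5), cursors c1@2 c2@2, authorship 122..
Authorship (.=original, N=cursor N): 1 2 2 . .
Index 2: author = 2

Answer: cursor 2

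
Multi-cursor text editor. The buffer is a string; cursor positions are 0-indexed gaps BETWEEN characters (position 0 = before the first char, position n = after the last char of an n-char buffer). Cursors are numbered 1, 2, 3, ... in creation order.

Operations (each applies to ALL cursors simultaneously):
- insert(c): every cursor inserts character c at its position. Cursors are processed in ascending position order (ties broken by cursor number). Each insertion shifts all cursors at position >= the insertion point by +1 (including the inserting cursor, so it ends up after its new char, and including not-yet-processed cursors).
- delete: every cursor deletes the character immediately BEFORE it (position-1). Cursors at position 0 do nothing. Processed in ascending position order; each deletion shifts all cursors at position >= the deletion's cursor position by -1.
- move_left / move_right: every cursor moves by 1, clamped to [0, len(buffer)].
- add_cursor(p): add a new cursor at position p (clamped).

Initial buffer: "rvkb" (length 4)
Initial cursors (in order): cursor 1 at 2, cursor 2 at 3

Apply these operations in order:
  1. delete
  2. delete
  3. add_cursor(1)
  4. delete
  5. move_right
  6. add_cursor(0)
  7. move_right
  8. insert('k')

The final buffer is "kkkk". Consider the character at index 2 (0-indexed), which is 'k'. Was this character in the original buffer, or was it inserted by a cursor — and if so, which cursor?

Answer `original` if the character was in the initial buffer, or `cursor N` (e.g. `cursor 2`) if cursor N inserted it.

Answer: cursor 3

Derivation:
After op 1 (delete): buffer="rb" (len 2), cursors c1@1 c2@1, authorship ..
After op 2 (delete): buffer="b" (len 1), cursors c1@0 c2@0, authorship .
After op 3 (add_cursor(1)): buffer="b" (len 1), cursors c1@0 c2@0 c3@1, authorship .
After op 4 (delete): buffer="" (len 0), cursors c1@0 c2@0 c3@0, authorship 
After op 5 (move_right): buffer="" (len 0), cursors c1@0 c2@0 c3@0, authorship 
After op 6 (add_cursor(0)): buffer="" (len 0), cursors c1@0 c2@0 c3@0 c4@0, authorship 
After op 7 (move_right): buffer="" (len 0), cursors c1@0 c2@0 c3@0 c4@0, authorship 
After op 8 (insert('k')): buffer="kkkk" (len 4), cursors c1@4 c2@4 c3@4 c4@4, authorship 1234
Authorship (.=original, N=cursor N): 1 2 3 4
Index 2: author = 3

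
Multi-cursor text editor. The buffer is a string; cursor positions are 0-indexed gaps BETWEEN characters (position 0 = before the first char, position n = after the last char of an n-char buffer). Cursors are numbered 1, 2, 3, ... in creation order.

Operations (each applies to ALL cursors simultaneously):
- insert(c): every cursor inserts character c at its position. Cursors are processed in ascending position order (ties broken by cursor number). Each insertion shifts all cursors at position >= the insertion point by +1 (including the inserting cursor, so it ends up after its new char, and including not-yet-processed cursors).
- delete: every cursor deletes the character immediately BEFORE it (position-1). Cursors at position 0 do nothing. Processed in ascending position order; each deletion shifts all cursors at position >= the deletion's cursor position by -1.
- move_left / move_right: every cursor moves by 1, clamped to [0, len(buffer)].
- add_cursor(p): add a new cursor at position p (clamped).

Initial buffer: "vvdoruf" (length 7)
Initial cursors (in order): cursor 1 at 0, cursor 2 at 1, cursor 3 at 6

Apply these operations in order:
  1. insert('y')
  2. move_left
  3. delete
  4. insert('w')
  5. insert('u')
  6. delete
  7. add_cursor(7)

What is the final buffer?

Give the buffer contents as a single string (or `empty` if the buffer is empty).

After op 1 (insert('y')): buffer="yvyvdoruyf" (len 10), cursors c1@1 c2@3 c3@9, authorship 1.2.....3.
After op 2 (move_left): buffer="yvyvdoruyf" (len 10), cursors c1@0 c2@2 c3@8, authorship 1.2.....3.
After op 3 (delete): buffer="yyvdoryf" (len 8), cursors c1@0 c2@1 c3@6, authorship 12....3.
After op 4 (insert('w')): buffer="wywyvdorwyf" (len 11), cursors c1@1 c2@3 c3@9, authorship 1122....33.
After op 5 (insert('u')): buffer="wuywuyvdorwuyf" (len 14), cursors c1@2 c2@5 c3@12, authorship 111222....333.
After op 6 (delete): buffer="wywyvdorwyf" (len 11), cursors c1@1 c2@3 c3@9, authorship 1122....33.
After op 7 (add_cursor(7)): buffer="wywyvdorwyf" (len 11), cursors c1@1 c2@3 c4@7 c3@9, authorship 1122....33.

Answer: wywyvdorwyf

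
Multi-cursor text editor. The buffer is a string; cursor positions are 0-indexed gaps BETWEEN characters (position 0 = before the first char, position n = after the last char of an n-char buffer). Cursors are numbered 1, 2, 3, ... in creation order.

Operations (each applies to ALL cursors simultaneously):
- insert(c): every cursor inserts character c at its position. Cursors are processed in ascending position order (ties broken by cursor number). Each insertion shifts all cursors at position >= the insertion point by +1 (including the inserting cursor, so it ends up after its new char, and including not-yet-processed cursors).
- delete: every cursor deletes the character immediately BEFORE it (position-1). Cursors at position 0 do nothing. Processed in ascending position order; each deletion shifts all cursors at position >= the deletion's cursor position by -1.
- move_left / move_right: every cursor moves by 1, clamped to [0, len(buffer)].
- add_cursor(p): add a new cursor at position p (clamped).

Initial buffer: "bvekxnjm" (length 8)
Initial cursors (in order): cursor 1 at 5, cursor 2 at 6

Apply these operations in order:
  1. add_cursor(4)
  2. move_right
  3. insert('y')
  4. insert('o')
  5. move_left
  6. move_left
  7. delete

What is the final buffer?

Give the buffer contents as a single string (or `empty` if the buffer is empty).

Answer: bvekyoyoyom

Derivation:
After op 1 (add_cursor(4)): buffer="bvekxnjm" (len 8), cursors c3@4 c1@5 c2@6, authorship ........
After op 2 (move_right): buffer="bvekxnjm" (len 8), cursors c3@5 c1@6 c2@7, authorship ........
After op 3 (insert('y')): buffer="bvekxynyjym" (len 11), cursors c3@6 c1@8 c2@10, authorship .....3.1.2.
After op 4 (insert('o')): buffer="bvekxyonyojyom" (len 14), cursors c3@7 c1@10 c2@13, authorship .....33.11.22.
After op 5 (move_left): buffer="bvekxyonyojyom" (len 14), cursors c3@6 c1@9 c2@12, authorship .....33.11.22.
After op 6 (move_left): buffer="bvekxyonyojyom" (len 14), cursors c3@5 c1@8 c2@11, authorship .....33.11.22.
After op 7 (delete): buffer="bvekyoyoyom" (len 11), cursors c3@4 c1@6 c2@8, authorship ....331122.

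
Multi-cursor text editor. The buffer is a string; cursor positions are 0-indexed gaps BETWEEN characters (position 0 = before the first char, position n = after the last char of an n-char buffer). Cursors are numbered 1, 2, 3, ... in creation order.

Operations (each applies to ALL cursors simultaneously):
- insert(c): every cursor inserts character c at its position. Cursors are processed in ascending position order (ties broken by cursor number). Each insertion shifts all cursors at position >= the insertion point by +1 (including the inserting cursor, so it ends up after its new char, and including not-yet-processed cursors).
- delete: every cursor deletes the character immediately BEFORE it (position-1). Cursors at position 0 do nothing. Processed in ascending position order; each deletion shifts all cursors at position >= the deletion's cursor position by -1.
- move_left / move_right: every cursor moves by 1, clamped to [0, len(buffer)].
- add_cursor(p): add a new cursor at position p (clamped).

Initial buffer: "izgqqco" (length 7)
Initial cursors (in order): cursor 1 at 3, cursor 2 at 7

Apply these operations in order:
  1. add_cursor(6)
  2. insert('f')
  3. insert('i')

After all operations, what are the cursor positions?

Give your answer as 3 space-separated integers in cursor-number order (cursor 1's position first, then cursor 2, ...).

Answer: 5 13 10

Derivation:
After op 1 (add_cursor(6)): buffer="izgqqco" (len 7), cursors c1@3 c3@6 c2@7, authorship .......
After op 2 (insert('f')): buffer="izgfqqcfof" (len 10), cursors c1@4 c3@8 c2@10, authorship ...1...3.2
After op 3 (insert('i')): buffer="izgfiqqcfiofi" (len 13), cursors c1@5 c3@10 c2@13, authorship ...11...33.22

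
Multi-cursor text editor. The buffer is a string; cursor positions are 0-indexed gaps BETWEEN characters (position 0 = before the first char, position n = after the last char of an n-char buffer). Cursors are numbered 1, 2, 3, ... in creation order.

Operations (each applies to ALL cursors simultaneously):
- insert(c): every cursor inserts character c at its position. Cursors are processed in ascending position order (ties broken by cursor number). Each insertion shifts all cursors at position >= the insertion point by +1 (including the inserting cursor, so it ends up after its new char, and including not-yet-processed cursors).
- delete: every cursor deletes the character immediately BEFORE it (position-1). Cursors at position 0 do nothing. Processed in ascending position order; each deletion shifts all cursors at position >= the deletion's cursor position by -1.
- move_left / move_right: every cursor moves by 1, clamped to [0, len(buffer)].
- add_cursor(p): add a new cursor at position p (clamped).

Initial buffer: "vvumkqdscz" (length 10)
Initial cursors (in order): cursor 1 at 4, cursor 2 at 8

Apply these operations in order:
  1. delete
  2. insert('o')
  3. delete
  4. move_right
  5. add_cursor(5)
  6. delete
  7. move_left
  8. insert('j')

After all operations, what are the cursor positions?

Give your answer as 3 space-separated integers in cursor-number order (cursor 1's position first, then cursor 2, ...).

After op 1 (delete): buffer="vvukqdcz" (len 8), cursors c1@3 c2@6, authorship ........
After op 2 (insert('o')): buffer="vvuokqdocz" (len 10), cursors c1@4 c2@8, authorship ...1...2..
After op 3 (delete): buffer="vvukqdcz" (len 8), cursors c1@3 c2@6, authorship ........
After op 4 (move_right): buffer="vvukqdcz" (len 8), cursors c1@4 c2@7, authorship ........
After op 5 (add_cursor(5)): buffer="vvukqdcz" (len 8), cursors c1@4 c3@5 c2@7, authorship ........
After op 6 (delete): buffer="vvudz" (len 5), cursors c1@3 c3@3 c2@4, authorship .....
After op 7 (move_left): buffer="vvudz" (len 5), cursors c1@2 c3@2 c2@3, authorship .....
After op 8 (insert('j')): buffer="vvjjujdz" (len 8), cursors c1@4 c3@4 c2@6, authorship ..13.2..

Answer: 4 6 4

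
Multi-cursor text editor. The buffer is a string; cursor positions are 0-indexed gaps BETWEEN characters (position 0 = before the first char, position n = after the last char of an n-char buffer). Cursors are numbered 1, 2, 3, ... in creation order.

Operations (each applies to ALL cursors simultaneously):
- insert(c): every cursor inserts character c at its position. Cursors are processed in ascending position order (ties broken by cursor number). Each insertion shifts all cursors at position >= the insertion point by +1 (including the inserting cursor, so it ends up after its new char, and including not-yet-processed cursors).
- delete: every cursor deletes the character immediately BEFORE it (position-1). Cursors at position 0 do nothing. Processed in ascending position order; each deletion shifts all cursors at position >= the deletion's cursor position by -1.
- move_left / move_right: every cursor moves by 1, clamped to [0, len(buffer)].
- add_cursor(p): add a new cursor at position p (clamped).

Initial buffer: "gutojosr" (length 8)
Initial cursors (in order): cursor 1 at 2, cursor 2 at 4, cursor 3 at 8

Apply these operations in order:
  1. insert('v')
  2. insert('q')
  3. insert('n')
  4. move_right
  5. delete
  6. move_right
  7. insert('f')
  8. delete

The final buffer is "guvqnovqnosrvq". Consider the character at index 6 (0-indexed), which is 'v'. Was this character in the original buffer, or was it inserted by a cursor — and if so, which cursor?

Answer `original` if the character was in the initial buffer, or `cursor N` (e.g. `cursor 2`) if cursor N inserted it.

After op 1 (insert('v')): buffer="guvtovjosrv" (len 11), cursors c1@3 c2@6 c3@11, authorship ..1..2....3
After op 2 (insert('q')): buffer="guvqtovqjosrvq" (len 14), cursors c1@4 c2@8 c3@14, authorship ..11..22....33
After op 3 (insert('n')): buffer="guvqntovqnjosrvqn" (len 17), cursors c1@5 c2@10 c3@17, authorship ..111..222....333
After op 4 (move_right): buffer="guvqntovqnjosrvqn" (len 17), cursors c1@6 c2@11 c3@17, authorship ..111..222....333
After op 5 (delete): buffer="guvqnovqnosrvq" (len 14), cursors c1@5 c2@9 c3@14, authorship ..111.222...33
After op 6 (move_right): buffer="guvqnovqnosrvq" (len 14), cursors c1@6 c2@10 c3@14, authorship ..111.222...33
After op 7 (insert('f')): buffer="guvqnofvqnofsrvqf" (len 17), cursors c1@7 c2@12 c3@17, authorship ..111.1222.2..333
After op 8 (delete): buffer="guvqnovqnosrvq" (len 14), cursors c1@6 c2@10 c3@14, authorship ..111.222...33
Authorship (.=original, N=cursor N): . . 1 1 1 . 2 2 2 . . . 3 3
Index 6: author = 2

Answer: cursor 2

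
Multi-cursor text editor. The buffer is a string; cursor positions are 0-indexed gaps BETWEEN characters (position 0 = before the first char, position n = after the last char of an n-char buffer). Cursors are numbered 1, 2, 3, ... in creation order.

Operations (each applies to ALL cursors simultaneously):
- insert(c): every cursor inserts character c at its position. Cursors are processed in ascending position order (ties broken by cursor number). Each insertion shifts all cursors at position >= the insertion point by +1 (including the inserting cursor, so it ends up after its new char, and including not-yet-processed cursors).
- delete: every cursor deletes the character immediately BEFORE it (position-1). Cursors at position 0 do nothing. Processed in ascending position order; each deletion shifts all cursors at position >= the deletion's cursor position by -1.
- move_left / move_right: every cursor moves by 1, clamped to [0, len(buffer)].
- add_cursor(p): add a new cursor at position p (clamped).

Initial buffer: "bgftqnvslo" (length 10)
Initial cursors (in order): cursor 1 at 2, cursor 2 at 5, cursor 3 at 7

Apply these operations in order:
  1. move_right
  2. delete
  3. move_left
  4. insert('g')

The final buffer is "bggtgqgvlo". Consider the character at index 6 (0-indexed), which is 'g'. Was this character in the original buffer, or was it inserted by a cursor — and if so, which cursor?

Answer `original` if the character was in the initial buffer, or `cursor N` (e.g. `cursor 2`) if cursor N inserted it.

After op 1 (move_right): buffer="bgftqnvslo" (len 10), cursors c1@3 c2@6 c3@8, authorship ..........
After op 2 (delete): buffer="bgtqvlo" (len 7), cursors c1@2 c2@4 c3@5, authorship .......
After op 3 (move_left): buffer="bgtqvlo" (len 7), cursors c1@1 c2@3 c3@4, authorship .......
After op 4 (insert('g')): buffer="bggtgqgvlo" (len 10), cursors c1@2 c2@5 c3@7, authorship .1..2.3...
Authorship (.=original, N=cursor N): . 1 . . 2 . 3 . . .
Index 6: author = 3

Answer: cursor 3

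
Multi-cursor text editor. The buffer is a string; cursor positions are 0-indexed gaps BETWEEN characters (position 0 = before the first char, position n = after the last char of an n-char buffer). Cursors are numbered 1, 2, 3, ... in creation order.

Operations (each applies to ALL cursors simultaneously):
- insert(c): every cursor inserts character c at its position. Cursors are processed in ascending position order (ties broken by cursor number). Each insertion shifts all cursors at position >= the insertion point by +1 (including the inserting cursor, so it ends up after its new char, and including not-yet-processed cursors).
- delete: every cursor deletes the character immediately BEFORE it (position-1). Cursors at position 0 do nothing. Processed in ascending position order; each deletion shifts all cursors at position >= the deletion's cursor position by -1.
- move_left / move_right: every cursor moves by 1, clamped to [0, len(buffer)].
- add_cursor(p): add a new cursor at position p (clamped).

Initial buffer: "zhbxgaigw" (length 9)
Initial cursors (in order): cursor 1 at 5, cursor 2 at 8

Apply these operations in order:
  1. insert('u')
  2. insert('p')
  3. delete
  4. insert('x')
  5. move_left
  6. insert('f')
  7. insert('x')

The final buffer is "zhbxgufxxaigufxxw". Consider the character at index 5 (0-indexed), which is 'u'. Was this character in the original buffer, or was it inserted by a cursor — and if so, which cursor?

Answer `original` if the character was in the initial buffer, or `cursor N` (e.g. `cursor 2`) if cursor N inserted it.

Answer: cursor 1

Derivation:
After op 1 (insert('u')): buffer="zhbxguaiguw" (len 11), cursors c1@6 c2@10, authorship .....1...2.
After op 2 (insert('p')): buffer="zhbxgupaigupw" (len 13), cursors c1@7 c2@12, authorship .....11...22.
After op 3 (delete): buffer="zhbxguaiguw" (len 11), cursors c1@6 c2@10, authorship .....1...2.
After op 4 (insert('x')): buffer="zhbxguxaiguxw" (len 13), cursors c1@7 c2@12, authorship .....11...22.
After op 5 (move_left): buffer="zhbxguxaiguxw" (len 13), cursors c1@6 c2@11, authorship .....11...22.
After op 6 (insert('f')): buffer="zhbxgufxaigufxw" (len 15), cursors c1@7 c2@13, authorship .....111...222.
After op 7 (insert('x')): buffer="zhbxgufxxaigufxxw" (len 17), cursors c1@8 c2@15, authorship .....1111...2222.
Authorship (.=original, N=cursor N): . . . . . 1 1 1 1 . . . 2 2 2 2 .
Index 5: author = 1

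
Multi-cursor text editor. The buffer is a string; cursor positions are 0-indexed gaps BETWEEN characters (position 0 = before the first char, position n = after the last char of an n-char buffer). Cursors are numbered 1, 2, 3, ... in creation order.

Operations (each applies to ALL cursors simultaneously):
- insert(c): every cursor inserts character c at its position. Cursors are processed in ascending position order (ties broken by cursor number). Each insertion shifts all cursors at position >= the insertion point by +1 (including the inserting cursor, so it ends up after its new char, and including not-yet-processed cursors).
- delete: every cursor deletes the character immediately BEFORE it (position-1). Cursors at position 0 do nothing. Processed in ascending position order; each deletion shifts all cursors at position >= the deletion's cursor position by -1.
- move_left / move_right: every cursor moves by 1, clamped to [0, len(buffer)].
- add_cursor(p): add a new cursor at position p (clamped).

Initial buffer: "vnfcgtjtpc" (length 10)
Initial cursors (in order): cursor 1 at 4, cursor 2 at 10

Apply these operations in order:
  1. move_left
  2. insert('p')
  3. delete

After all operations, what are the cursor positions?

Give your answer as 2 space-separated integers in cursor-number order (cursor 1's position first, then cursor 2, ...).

Answer: 3 9

Derivation:
After op 1 (move_left): buffer="vnfcgtjtpc" (len 10), cursors c1@3 c2@9, authorship ..........
After op 2 (insert('p')): buffer="vnfpcgtjtppc" (len 12), cursors c1@4 c2@11, authorship ...1......2.
After op 3 (delete): buffer="vnfcgtjtpc" (len 10), cursors c1@3 c2@9, authorship ..........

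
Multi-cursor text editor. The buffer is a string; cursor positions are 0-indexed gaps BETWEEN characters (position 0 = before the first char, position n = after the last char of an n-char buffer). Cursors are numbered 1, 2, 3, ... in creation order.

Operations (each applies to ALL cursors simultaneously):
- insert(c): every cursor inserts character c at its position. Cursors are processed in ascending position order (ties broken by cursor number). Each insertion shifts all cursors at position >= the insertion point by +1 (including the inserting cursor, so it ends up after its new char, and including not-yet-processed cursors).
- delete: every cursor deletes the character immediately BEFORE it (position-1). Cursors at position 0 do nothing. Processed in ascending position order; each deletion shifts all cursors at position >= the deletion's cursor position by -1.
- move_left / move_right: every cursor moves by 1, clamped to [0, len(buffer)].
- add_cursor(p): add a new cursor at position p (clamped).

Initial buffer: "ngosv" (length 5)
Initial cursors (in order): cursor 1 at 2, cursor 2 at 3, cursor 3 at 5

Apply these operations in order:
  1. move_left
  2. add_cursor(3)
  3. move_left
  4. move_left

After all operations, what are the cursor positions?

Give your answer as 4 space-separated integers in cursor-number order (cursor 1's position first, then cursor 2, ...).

Answer: 0 0 2 1

Derivation:
After op 1 (move_left): buffer="ngosv" (len 5), cursors c1@1 c2@2 c3@4, authorship .....
After op 2 (add_cursor(3)): buffer="ngosv" (len 5), cursors c1@1 c2@2 c4@3 c3@4, authorship .....
After op 3 (move_left): buffer="ngosv" (len 5), cursors c1@0 c2@1 c4@2 c3@3, authorship .....
After op 4 (move_left): buffer="ngosv" (len 5), cursors c1@0 c2@0 c4@1 c3@2, authorship .....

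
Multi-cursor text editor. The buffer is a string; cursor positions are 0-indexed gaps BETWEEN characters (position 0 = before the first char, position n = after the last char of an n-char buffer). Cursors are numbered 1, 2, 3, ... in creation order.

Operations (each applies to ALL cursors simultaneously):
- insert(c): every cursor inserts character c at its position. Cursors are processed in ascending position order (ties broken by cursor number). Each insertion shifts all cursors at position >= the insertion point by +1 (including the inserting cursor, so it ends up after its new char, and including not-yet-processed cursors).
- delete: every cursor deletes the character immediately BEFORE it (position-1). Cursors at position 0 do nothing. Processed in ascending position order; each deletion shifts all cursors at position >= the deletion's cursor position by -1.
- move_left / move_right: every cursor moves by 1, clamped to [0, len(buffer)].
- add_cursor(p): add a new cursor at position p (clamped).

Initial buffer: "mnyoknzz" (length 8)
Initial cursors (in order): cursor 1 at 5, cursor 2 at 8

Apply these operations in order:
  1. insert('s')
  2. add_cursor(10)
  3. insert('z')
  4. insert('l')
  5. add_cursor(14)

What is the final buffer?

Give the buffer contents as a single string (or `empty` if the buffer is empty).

After op 1 (insert('s')): buffer="mnyoksnzzs" (len 10), cursors c1@6 c2@10, authorship .....1...2
After op 2 (add_cursor(10)): buffer="mnyoksnzzs" (len 10), cursors c1@6 c2@10 c3@10, authorship .....1...2
After op 3 (insert('z')): buffer="mnyoksznzzszz" (len 13), cursors c1@7 c2@13 c3@13, authorship .....11...223
After op 4 (insert('l')): buffer="mnyokszlnzzszzll" (len 16), cursors c1@8 c2@16 c3@16, authorship .....111...22323
After op 5 (add_cursor(14)): buffer="mnyokszlnzzszzll" (len 16), cursors c1@8 c4@14 c2@16 c3@16, authorship .....111...22323

Answer: mnyokszlnzzszzll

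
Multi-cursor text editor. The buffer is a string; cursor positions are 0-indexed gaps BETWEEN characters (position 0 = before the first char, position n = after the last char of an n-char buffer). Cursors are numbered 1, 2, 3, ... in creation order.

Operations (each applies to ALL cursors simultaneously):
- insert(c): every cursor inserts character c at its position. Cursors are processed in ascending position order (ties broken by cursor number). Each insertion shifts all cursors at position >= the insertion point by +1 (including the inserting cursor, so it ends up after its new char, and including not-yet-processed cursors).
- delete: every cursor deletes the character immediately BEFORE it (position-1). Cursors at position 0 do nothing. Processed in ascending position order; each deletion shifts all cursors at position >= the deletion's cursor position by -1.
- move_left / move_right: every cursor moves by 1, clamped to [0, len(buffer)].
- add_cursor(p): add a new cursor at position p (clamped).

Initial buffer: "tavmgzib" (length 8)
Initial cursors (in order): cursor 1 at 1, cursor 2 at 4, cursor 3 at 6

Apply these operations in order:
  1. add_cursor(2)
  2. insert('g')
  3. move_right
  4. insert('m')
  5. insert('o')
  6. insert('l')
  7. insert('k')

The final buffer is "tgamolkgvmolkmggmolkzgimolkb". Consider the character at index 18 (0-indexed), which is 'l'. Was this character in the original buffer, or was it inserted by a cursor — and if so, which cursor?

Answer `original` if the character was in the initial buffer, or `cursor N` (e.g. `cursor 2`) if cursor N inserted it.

After op 1 (add_cursor(2)): buffer="tavmgzib" (len 8), cursors c1@1 c4@2 c2@4 c3@6, authorship ........
After op 2 (insert('g')): buffer="tgagvmggzgib" (len 12), cursors c1@2 c4@4 c2@7 c3@10, authorship .1.4..2..3..
After op 3 (move_right): buffer="tgagvmggzgib" (len 12), cursors c1@3 c4@5 c2@8 c3@11, authorship .1.4..2..3..
After op 4 (insert('m')): buffer="tgamgvmmggmzgimb" (len 16), cursors c1@4 c4@7 c2@11 c3@15, authorship .1.14.4.2.2.3.3.
After op 5 (insert('o')): buffer="tgamogvmomggmozgimob" (len 20), cursors c1@5 c4@9 c2@14 c3@19, authorship .1.114.44.2.22.3.33.
After op 6 (insert('l')): buffer="tgamolgvmolmggmolzgimolb" (len 24), cursors c1@6 c4@11 c2@17 c3@23, authorship .1.1114.444.2.222.3.333.
After op 7 (insert('k')): buffer="tgamolkgvmolkmggmolkzgimolkb" (len 28), cursors c1@7 c4@13 c2@20 c3@27, authorship .1.11114.4444.2.2222.3.3333.
Authorship (.=original, N=cursor N): . 1 . 1 1 1 1 4 . 4 4 4 4 . 2 . 2 2 2 2 . 3 . 3 3 3 3 .
Index 18: author = 2

Answer: cursor 2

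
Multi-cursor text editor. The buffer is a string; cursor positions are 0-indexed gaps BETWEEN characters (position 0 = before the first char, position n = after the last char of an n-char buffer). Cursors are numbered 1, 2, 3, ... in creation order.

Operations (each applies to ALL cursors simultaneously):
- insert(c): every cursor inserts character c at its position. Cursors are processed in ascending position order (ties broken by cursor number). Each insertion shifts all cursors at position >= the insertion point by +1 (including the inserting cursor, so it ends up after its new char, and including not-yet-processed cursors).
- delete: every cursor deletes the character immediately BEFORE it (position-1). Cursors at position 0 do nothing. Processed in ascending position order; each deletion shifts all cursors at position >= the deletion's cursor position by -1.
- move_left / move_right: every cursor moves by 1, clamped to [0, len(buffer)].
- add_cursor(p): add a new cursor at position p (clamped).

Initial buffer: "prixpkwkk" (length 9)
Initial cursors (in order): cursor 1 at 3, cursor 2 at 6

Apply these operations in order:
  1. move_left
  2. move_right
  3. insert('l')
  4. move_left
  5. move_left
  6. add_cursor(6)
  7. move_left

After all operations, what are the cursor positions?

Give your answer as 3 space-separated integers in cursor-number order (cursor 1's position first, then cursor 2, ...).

Answer: 1 5 5

Derivation:
After op 1 (move_left): buffer="prixpkwkk" (len 9), cursors c1@2 c2@5, authorship .........
After op 2 (move_right): buffer="prixpkwkk" (len 9), cursors c1@3 c2@6, authorship .........
After op 3 (insert('l')): buffer="prilxpklwkk" (len 11), cursors c1@4 c2@8, authorship ...1...2...
After op 4 (move_left): buffer="prilxpklwkk" (len 11), cursors c1@3 c2@7, authorship ...1...2...
After op 5 (move_left): buffer="prilxpklwkk" (len 11), cursors c1@2 c2@6, authorship ...1...2...
After op 6 (add_cursor(6)): buffer="prilxpklwkk" (len 11), cursors c1@2 c2@6 c3@6, authorship ...1...2...
After op 7 (move_left): buffer="prilxpklwkk" (len 11), cursors c1@1 c2@5 c3@5, authorship ...1...2...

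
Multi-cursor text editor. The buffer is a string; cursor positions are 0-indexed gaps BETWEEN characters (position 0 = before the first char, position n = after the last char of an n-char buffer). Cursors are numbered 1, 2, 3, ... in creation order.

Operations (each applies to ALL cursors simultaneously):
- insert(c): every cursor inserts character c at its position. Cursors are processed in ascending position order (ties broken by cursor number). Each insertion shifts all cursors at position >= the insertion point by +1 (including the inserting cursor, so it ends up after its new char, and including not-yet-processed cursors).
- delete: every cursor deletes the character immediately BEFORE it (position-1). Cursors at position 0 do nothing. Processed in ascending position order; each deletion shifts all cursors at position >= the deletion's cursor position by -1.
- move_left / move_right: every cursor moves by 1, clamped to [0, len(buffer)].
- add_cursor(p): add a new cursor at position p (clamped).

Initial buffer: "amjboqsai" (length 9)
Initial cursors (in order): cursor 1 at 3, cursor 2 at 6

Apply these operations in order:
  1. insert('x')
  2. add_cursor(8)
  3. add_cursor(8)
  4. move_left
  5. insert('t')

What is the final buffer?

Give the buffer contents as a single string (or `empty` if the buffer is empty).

After op 1 (insert('x')): buffer="amjxboqxsai" (len 11), cursors c1@4 c2@8, authorship ...1...2...
After op 2 (add_cursor(8)): buffer="amjxboqxsai" (len 11), cursors c1@4 c2@8 c3@8, authorship ...1...2...
After op 3 (add_cursor(8)): buffer="amjxboqxsai" (len 11), cursors c1@4 c2@8 c3@8 c4@8, authorship ...1...2...
After op 4 (move_left): buffer="amjxboqxsai" (len 11), cursors c1@3 c2@7 c3@7 c4@7, authorship ...1...2...
After op 5 (insert('t')): buffer="amjtxboqtttxsai" (len 15), cursors c1@4 c2@11 c3@11 c4@11, authorship ...11...2342...

Answer: amjtxboqtttxsai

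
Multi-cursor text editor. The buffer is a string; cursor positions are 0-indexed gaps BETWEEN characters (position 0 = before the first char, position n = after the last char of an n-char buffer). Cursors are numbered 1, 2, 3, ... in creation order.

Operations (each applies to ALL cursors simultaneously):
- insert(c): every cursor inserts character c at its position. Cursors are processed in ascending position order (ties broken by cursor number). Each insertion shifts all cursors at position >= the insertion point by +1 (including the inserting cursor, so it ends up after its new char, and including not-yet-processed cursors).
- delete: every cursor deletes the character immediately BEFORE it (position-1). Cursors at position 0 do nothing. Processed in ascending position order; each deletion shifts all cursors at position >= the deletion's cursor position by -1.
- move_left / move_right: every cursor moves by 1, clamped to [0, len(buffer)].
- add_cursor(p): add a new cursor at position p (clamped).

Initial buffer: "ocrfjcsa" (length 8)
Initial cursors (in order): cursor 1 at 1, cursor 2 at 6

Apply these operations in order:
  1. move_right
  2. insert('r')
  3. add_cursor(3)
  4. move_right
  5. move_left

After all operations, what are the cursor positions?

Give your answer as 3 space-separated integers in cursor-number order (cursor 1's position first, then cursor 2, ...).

After op 1 (move_right): buffer="ocrfjcsa" (len 8), cursors c1@2 c2@7, authorship ........
After op 2 (insert('r')): buffer="ocrrfjcsra" (len 10), cursors c1@3 c2@9, authorship ..1.....2.
After op 3 (add_cursor(3)): buffer="ocrrfjcsra" (len 10), cursors c1@3 c3@3 c2@9, authorship ..1.....2.
After op 4 (move_right): buffer="ocrrfjcsra" (len 10), cursors c1@4 c3@4 c2@10, authorship ..1.....2.
After op 5 (move_left): buffer="ocrrfjcsra" (len 10), cursors c1@3 c3@3 c2@9, authorship ..1.....2.

Answer: 3 9 3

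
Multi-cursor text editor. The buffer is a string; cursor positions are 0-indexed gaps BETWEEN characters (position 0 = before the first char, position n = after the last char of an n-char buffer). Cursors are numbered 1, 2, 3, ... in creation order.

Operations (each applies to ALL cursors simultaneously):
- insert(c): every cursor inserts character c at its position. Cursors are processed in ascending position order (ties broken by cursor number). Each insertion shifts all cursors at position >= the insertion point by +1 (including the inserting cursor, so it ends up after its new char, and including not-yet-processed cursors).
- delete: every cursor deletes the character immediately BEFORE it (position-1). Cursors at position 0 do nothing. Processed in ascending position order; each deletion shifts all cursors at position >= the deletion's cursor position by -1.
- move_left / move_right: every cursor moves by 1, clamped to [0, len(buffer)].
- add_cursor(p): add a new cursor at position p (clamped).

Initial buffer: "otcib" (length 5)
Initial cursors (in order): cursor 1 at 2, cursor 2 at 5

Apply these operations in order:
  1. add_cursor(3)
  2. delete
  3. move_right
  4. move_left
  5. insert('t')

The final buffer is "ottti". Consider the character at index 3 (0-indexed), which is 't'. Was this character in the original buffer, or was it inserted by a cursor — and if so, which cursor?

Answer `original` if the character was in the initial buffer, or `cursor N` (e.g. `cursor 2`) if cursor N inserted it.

Answer: cursor 3

Derivation:
After op 1 (add_cursor(3)): buffer="otcib" (len 5), cursors c1@2 c3@3 c2@5, authorship .....
After op 2 (delete): buffer="oi" (len 2), cursors c1@1 c3@1 c2@2, authorship ..
After op 3 (move_right): buffer="oi" (len 2), cursors c1@2 c2@2 c3@2, authorship ..
After op 4 (move_left): buffer="oi" (len 2), cursors c1@1 c2@1 c3@1, authorship ..
After op 5 (insert('t')): buffer="ottti" (len 5), cursors c1@4 c2@4 c3@4, authorship .123.
Authorship (.=original, N=cursor N): . 1 2 3 .
Index 3: author = 3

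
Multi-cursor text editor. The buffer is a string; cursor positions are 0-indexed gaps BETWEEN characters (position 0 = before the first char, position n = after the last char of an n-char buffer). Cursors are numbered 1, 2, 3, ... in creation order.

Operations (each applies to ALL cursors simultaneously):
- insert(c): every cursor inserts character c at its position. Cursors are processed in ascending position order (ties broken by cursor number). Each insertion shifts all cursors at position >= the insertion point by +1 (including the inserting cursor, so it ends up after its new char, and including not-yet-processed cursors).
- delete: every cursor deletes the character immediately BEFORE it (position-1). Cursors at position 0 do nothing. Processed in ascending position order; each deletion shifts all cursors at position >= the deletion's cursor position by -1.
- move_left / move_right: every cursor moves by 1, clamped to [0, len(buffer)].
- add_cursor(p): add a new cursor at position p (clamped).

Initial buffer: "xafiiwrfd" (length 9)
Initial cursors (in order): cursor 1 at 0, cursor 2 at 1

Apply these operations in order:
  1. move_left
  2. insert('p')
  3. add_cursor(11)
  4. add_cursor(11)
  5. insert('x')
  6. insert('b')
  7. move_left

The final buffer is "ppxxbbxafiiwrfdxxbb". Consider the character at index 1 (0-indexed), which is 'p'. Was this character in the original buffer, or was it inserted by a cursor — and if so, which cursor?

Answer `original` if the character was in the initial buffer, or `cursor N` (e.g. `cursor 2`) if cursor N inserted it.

After op 1 (move_left): buffer="xafiiwrfd" (len 9), cursors c1@0 c2@0, authorship .........
After op 2 (insert('p')): buffer="ppxafiiwrfd" (len 11), cursors c1@2 c2@2, authorship 12.........
After op 3 (add_cursor(11)): buffer="ppxafiiwrfd" (len 11), cursors c1@2 c2@2 c3@11, authorship 12.........
After op 4 (add_cursor(11)): buffer="ppxafiiwrfd" (len 11), cursors c1@2 c2@2 c3@11 c4@11, authorship 12.........
After op 5 (insert('x')): buffer="ppxxxafiiwrfdxx" (len 15), cursors c1@4 c2@4 c3@15 c4@15, authorship 1212.........34
After op 6 (insert('b')): buffer="ppxxbbxafiiwrfdxxbb" (len 19), cursors c1@6 c2@6 c3@19 c4@19, authorship 121212.........3434
After op 7 (move_left): buffer="ppxxbbxafiiwrfdxxbb" (len 19), cursors c1@5 c2@5 c3@18 c4@18, authorship 121212.........3434
Authorship (.=original, N=cursor N): 1 2 1 2 1 2 . . . . . . . . . 3 4 3 4
Index 1: author = 2

Answer: cursor 2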